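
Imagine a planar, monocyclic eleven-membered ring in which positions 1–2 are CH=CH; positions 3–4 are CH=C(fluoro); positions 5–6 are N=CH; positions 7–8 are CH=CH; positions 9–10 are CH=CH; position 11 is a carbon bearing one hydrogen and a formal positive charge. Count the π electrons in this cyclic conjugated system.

The p orbitals form a continuous loop: the double-bond atoms are sp², each contributing one p electron; each =N– nitrogen is pyridine-type (lone pair in the sp² plane, one electron in the p orbital); the carbocation has an empty p orbital. The ring is fully conjugated.
π-electron count: 5 × 2 = 10 from the double-bond units + 0 from the CH(+) atom = 10.

10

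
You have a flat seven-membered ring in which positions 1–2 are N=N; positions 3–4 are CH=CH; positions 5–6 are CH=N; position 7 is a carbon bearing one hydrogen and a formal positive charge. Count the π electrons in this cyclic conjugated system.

6

The p orbitals form a continuous loop: each doubly-bonded ring atom is sp² with one p-orbital electron; the doubly-bonded nitrogens are pyridine-type — their lone pairs lie in the ring plane, leaving one electron in the p orbital; the carbocation has an empty p orbital. The ring is fully conjugated.
Adding the contributions, 3 × 2 = 6 from the double-bond units + 0 from the CH(+) atom = 6.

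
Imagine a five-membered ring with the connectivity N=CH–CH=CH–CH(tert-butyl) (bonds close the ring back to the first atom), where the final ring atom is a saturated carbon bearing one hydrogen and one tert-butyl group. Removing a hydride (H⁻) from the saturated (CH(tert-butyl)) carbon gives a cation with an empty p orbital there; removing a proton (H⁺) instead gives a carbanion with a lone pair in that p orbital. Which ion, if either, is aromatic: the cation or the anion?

The anion

In either ion the ring is fully conjugated: every atom, including the new sp² carbon, supplies a p orbital.
Cation: 2 × 2 + 0 = 4 π electrons → 4(1), antiaromatic.
Anion: 2 × 2 + 2 = 6 π electrons → 4(1)+2, aromatic.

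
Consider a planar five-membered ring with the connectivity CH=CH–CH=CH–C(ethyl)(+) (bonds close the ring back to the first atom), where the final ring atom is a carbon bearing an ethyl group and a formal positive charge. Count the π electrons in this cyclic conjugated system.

Check conjugation: every atom in a ring double bond is sp² and brings one electron to the p orbital; the carbocation has an empty p orbital — every position has a p orbital, so the cyclic π system is continuous.
Counting π electrons: 2 × 2 = 4 from the double-bond units + 0 from the C(ethyl)(+) atom = 4.

4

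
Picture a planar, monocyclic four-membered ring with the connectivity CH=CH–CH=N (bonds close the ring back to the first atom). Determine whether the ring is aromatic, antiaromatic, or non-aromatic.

Antiaromatic

All ring atoms are sp² and supply a p orbital to the ring (each doubly-bonded ring atom is sp² with one p-orbital electron; the doubly-bonded nitrogens are pyridine-type — their lone pairs lie in the ring plane, leaving one electron in the p orbital); the conjugation is uninterrupted.
Counting π electrons: 2 × 2 = 4 from the 2 double-bond units.
4 = 4(1); a planar, fully conjugated 4n system is antiaromatic.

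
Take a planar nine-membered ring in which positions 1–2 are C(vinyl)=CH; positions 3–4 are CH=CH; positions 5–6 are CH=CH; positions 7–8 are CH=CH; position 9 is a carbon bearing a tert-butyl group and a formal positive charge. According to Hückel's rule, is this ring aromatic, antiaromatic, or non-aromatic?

All ring atoms are sp² and supply a p orbital to the ring (each doubly-bonded ring atom is sp² with one p-orbital electron; the carbocation has an empty p orbital); the conjugation is uninterrupted.
π-electron count: 4 × 2 = 8 from the double-bond units + 0 from the C(tert-butyl)(+) atom = 8.
With 8 = 4·2 π electrons, Hückel's rule classifies the planar ring as antiaromatic.

Antiaromatic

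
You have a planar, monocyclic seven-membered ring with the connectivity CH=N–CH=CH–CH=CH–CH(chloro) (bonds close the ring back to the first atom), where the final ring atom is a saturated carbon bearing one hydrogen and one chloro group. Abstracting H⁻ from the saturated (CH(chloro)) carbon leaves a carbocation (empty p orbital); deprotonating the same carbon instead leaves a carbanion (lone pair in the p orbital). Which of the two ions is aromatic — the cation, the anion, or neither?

Once that carbon is sp², every ring atom has a p orbital and both ions are fully conjugated.
Cation: 3 × 2 + 0 = 6 π electrons → 4(1)+2, aromatic.
Anion: 3 × 2 + 2 = 8 π electrons → 4(2), antiaromatic.

The cation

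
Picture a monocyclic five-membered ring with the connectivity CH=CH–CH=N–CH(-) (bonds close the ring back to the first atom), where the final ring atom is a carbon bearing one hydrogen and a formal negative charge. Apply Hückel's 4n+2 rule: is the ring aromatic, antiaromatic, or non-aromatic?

Aromatic

Check conjugation: every atom in a ring double bond is sp² and brings one electron to the p orbital; the doubly-bonded nitrogens are pyridine-type — their lone pairs lie in the ring plane, leaving one electron in the p orbital; the carbanion's lone pair occupies the p orbital — every position has a p orbital, so the cyclic π system is continuous.
Adding the contributions, 2 × 2 = 4 from the double-bond units + 2 from the CH(-) atom = 6.
Since 6 = 4·1 + 2, the ring meets the 4n+2 criterion.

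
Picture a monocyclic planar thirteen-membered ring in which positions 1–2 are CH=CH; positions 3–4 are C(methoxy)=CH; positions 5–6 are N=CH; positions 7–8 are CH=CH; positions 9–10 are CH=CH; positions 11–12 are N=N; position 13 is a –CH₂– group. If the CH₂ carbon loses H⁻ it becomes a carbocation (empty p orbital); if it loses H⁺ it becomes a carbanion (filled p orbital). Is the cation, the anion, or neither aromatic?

In both ions every ring atom is sp² and contributes a p orbital, so both rings are fully conjugated.
Cation: 6 × 2 + 0 = 12 π electrons → 4(3), antiaromatic.
Anion: 6 × 2 + 2 = 14 π electrons → 4(3)+2, aromatic.

The anion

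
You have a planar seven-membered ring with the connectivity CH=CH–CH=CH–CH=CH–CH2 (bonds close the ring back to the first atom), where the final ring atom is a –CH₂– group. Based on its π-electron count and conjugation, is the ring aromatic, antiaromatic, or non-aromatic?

Non-aromatic

The CH2 position has four σ bonds — the tetrahedral CH₂ carbon is sp³ and has no p orbital in the ring π system — so the cyclic conjugation is interrupted.
A ring that is not fully conjugated cannot be aromatic or antiaromatic regardless of its π-electron count.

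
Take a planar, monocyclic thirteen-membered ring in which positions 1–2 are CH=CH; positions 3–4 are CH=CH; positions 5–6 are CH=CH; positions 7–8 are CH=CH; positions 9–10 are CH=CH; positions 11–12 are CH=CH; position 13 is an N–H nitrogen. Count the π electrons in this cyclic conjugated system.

Every ring atom contributes a p orbital perpendicular to the ring (every atom in a ring double bond is sp² and brings one electron to the p orbital; the pyrrole-type nitrogen donates its lone pair from the p orbital), so the π system is cyclic and fully conjugated.
Tallying contributions gives 6 × 2 = 12 from the double-bond units + 2 from the NH atom = 14.

14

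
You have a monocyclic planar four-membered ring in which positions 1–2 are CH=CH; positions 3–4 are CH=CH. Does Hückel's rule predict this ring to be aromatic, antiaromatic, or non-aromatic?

Every ring atom contributes a p orbital perpendicular to the ring (the double-bond atoms are sp², each contributing one p electron), so the π system is cyclic and fully conjugated.
π-electron count: 2 × 2 = 4 from the 2 double-bond units.
4 = 4(1); a planar, fully conjugated 4n system is antiaromatic.
(This ring is cyclobutadiene.)

Antiaromatic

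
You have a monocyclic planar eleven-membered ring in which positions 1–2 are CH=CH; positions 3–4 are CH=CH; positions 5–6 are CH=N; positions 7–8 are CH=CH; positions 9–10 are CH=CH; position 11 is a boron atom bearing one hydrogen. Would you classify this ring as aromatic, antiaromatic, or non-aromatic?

Aromatic

Check conjugation: the double-bond atoms are sp², each contributing one p electron; each sp² =N– keeps its lone pair in-plane and puts one electron into the π system; the boron has an empty p orbital — every position has a p orbital, so the cyclic π system is continuous.
Adding the contributions, 5 × 2 = 10 from the double-bond units + 0 from the BH atom = 10.
10 = 4(2) + 2, which satisfies Hückel's 4n+2 rule.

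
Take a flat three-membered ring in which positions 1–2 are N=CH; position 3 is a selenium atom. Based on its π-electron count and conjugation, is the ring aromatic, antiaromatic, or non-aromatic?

Antiaromatic

Every ring atom contributes a p orbital perpendicular to the ring (every atom in a ring double bond is sp² and brings one electron to the p orbital; the doubly-bonded nitrogens are pyridine-type — their lone pairs lie in the ring plane, leaving one electron in the p orbital; the selenium donates one lone pair from its p orbital), so the π system is cyclic and fully conjugated.
Tallying contributions gives 1 × 2 = 2 from the double-bond unit + 2 from the Se atom = 4.
4 is a 4n count (n = 1), so the planar conjugated ring is antiaromatic.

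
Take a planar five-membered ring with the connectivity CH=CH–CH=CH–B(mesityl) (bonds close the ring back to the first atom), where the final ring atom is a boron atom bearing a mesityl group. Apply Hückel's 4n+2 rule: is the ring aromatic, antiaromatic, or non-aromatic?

All ring atoms are sp² and supply a p orbital to the ring (each doubly-bonded ring atom is sp² with one p-orbital electron; the boron has an empty p orbital); the conjugation is uninterrupted.
Adding the contributions, 2 × 2 = 4 from the double-bond units + 0 from the B(mesityl) atom = 4.
4 = 4(1); a planar, fully conjugated 4n system is antiaromatic.

Antiaromatic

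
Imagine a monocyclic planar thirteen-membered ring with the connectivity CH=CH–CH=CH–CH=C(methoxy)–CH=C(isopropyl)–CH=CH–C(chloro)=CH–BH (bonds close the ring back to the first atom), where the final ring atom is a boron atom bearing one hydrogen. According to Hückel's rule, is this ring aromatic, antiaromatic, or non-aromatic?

Antiaromatic

All ring atoms are sp² and supply a p orbital to the ring (each doubly-bonded ring atom is sp² with one p-orbital electron; the boron has an empty p orbital); the conjugation is uninterrupted.
Tallying contributions gives 6 × 2 = 12 from the double-bond units + 0 from the BH atom = 12.
12 is a 4n count (n = 3), so the planar conjugated ring is antiaromatic.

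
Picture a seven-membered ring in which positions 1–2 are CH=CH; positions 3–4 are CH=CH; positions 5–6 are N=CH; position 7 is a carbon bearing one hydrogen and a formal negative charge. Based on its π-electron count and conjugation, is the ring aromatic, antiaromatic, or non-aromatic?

Antiaromatic

The p orbitals form a continuous loop: the double-bond atoms are sp², each contributing one p electron; the doubly-bonded nitrogens are pyridine-type — their lone pairs lie in the ring plane, leaving one electron in the p orbital; the carbanion's lone pair occupies the p orbital. The ring is fully conjugated.
π-electron count: 3 × 2 = 6 from the double-bond units + 2 from the CH(-) atom = 8.
8 = 4(2); a planar, fully conjugated 4n system is antiaromatic.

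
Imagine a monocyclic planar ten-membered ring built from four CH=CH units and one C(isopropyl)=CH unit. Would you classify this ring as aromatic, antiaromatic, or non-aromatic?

All ring atoms are sp² and supply a p orbital to the ring (the double-bond atoms are sp², each contributing one p electron); the conjugation is uninterrupted.
Counting π electrons: 5 × 2 = 10 from the 5 double-bond units.
10 = 4(2) + 2, which satisfies Hückel's 4n+2 rule.

Aromatic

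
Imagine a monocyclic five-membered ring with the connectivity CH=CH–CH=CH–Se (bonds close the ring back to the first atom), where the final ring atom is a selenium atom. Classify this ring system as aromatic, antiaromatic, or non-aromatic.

Aromatic

All ring atoms are sp² and supply a p orbital to the ring (every atom in a ring double bond is sp² and brings one electron to the p orbital; the selenium donates one lone pair from its p orbital); the conjugation is uninterrupted.
Tallying contributions gives 2 × 2 = 4 from the double-bond units + 2 from the Se atom = 6.
That gives a 4n+2 count (6, n = 1).
(The species described is selenophene.)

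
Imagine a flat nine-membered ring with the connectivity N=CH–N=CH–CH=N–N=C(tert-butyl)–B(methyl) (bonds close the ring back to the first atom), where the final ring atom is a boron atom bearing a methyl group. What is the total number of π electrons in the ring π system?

Every ring atom contributes a p orbital perpendicular to the ring (every atom in a ring double bond is sp² and brings one electron to the p orbital; the doubly-bonded nitrogens are pyridine-type — their lone pairs lie in the ring plane, leaving one electron in the p orbital; the boron has an empty p orbital), so the π system is cyclic and fully conjugated.
π-electron count: 4 × 2 = 8 from the double-bond units + 0 from the B(methyl) atom = 8.

8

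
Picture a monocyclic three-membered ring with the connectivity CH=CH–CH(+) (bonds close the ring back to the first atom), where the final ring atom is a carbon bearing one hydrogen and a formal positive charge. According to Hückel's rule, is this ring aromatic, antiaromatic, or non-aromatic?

Aromatic

Every ring atom contributes a p orbital perpendicular to the ring (every atom in a ring double bond is sp² and brings one electron to the p orbital; the carbocation has an empty p orbital), so the π system is cyclic and fully conjugated.
π-electron count: 1 × 2 = 2 from the double-bond unit + 0 from the CH(+) atom = 2.
Since 2 = 4·0 + 2, the ring meets the 4n+2 criterion.
This is the cyclopropenyl cation.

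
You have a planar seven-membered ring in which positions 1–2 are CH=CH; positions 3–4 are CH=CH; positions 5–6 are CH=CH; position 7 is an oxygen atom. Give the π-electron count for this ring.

8

All ring atoms are sp² and supply a p orbital to the ring (the double-bond atoms are sp², each contributing one p electron; the oxygen donates one lone pair from its p orbital); the conjugation is uninterrupted.
Adding the contributions, 3 × 2 = 6 from the double-bond units + 2 from the O atom = 8.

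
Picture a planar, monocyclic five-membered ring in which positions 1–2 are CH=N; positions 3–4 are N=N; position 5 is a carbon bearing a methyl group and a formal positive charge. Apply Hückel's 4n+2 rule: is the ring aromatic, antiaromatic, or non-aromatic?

Antiaromatic

The p orbitals form a continuous loop: every atom in a ring double bond is sp² and brings one electron to the p orbital; each sp² =N– keeps its lone pair in-plane and puts one electron into the π system; the carbocation has an empty p orbital. The ring is fully conjugated.
Counting π electrons: 2 × 2 = 4 from the double-bond units + 0 from the C(methyl)(+) atom = 4.
4 = 4(1); a planar, fully conjugated 4n system is antiaromatic.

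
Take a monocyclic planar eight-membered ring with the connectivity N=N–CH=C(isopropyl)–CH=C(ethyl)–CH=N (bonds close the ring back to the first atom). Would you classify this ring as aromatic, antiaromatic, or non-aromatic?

The p orbitals form a continuous loop: every atom in a ring double bond is sp² and brings one electron to the p orbital; each sp² =N– keeps its lone pair in-plane and puts one electron into the π system. The ring is fully conjugated.
Tallying contributions gives 4 × 2 = 8 from the 4 double-bond units.
A 4n π count (8, n = 2) in a planar conjugated ring means antiaromatic.

Antiaromatic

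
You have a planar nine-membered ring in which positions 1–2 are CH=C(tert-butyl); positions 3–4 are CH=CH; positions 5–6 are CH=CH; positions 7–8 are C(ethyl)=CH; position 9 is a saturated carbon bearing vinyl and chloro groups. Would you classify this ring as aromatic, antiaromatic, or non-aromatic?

At the C(vinyl)(chloro) position, that saturated carbon is sp³ and has no p orbital in the ring π system; the ring's p-orbital overlap is broken there.
Without a continuous loop of overlapping p orbitals the Hückel electron count never comes into play.

Non-aromatic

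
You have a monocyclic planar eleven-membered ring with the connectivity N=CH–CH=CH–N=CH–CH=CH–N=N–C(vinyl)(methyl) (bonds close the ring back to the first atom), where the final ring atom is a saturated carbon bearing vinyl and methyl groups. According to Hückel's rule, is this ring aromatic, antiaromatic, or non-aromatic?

At the C(vinyl)(methyl) position, that saturated carbon is sp³ and has no p orbital in the ring π system; the ring's p-orbital overlap is broken there.
A ring that is not fully conjugated cannot be aromatic or antiaromatic regardless of its π-electron count.

Non-aromatic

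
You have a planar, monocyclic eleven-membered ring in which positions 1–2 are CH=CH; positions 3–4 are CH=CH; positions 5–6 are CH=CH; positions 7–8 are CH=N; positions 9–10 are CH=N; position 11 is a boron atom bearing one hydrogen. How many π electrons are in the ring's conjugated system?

Every ring atom contributes a p orbital perpendicular to the ring (every atom in a ring double bond is sp² and brings one electron to the p orbital; the doubly-bonded nitrogens are pyridine-type — their lone pairs lie in the ring plane, leaving one electron in the p orbital; the boron has an empty p orbital), so the π system is cyclic and fully conjugated.
Adding the contributions, 5 × 2 = 10 from the double-bond units + 0 from the BH atom = 10.

10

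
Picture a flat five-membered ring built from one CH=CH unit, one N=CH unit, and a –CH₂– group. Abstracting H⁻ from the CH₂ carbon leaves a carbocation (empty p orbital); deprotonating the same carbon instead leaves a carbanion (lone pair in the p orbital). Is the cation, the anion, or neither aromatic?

Both ions have a continuous loop of p orbitals — each ring atom is sp².
Cation: 2 × 2 + 0 = 4 π electrons → 4(1), antiaromatic.
Anion: 2 × 2 + 2 = 6 π electrons → 4(1)+2, aromatic.

The anion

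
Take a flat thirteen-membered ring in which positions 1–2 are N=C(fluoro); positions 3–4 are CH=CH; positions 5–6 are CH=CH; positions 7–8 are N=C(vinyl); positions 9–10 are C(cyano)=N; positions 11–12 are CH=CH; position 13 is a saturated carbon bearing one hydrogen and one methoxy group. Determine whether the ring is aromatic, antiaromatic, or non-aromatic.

The CH(methoxy) carbon is saturated: that saturated carbon is sp³ and has no p orbital in the ring π system. Conjugation is not continuous around the ring.
Hückel's rule only applies to fully conjugated rings, so this one is simply non-aromatic.

Non-aromatic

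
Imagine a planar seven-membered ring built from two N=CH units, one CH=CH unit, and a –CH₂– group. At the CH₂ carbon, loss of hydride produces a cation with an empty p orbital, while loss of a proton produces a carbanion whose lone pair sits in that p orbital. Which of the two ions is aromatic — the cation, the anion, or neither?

The cation

In both ions every ring atom is sp² and contributes a p orbital, so both rings are fully conjugated.
Cation: 3 × 2 + 0 = 6 π electrons → 4(1)+2, aromatic.
Anion: 3 × 2 + 2 = 8 π electrons → 4(2), antiaromatic.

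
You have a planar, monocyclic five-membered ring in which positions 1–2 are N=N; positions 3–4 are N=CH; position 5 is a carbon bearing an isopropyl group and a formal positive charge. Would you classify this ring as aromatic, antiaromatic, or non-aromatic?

Every ring atom contributes a p orbital perpendicular to the ring (the double-bond atoms are sp², each contributing one p electron; the doubly-bonded nitrogens are pyridine-type — their lone pairs lie in the ring plane, leaving one electron in the p orbital; the carbocation has an empty p orbital), so the π system is cyclic and fully conjugated.
π-electron count: 2 × 2 = 4 from the double-bond units + 0 from the C(isopropyl)(+) atom = 4.
With 4 = 4·1 π electrons, Hückel's rule classifies the planar ring as antiaromatic.

Antiaromatic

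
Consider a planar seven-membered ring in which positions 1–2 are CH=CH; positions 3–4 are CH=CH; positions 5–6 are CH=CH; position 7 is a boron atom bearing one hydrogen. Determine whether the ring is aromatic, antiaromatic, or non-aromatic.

Check conjugation: the double-bond atoms are sp², each contributing one p electron; the boron has an empty p orbital — every position has a p orbital, so the cyclic π system is continuous.
Adding the contributions, 3 × 2 = 6 from the double-bond units + 0 from the BH atom = 6.
Since 6 = 4·1 + 2, the ring meets the 4n+2 criterion.

Aromatic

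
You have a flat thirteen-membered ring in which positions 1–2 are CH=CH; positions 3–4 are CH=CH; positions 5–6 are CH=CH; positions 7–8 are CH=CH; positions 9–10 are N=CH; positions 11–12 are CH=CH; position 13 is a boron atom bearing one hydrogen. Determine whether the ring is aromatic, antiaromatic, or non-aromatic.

Check conjugation: the double-bond atoms are sp², each contributing one p electron; each sp² =N– keeps its lone pair in-plane and puts one electron into the π system; the boron has an empty p orbital — every position has a p orbital, so the cyclic π system is continuous.
π-electron count: 6 × 2 = 12 from the double-bond units + 0 from the BH atom = 12.
12 = 4(3); a planar, fully conjugated 4n system is antiaromatic.

Antiaromatic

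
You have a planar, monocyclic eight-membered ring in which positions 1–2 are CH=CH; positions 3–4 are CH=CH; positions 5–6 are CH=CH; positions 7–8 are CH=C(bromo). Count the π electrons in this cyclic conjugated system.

8

All ring atoms are sp² and supply a p orbital to the ring (the double-bond atoms are sp², each contributing one p electron); the conjugation is uninterrupted.
Adding the contributions, 4 × 2 = 8 from the 4 double-bond units.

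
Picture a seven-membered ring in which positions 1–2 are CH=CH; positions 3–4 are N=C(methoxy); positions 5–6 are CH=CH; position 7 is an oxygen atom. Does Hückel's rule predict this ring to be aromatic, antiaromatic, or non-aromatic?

All ring atoms are sp² and supply a p orbital to the ring (the double-bond atoms are sp², each contributing one p electron; each =N– nitrogen is pyridine-type (lone pair in the sp² plane, one electron in the p orbital); the oxygen donates one lone pair from its p orbital); the conjugation is uninterrupted.
Tallying contributions gives 3 × 2 = 6 from the double-bond units + 2 from the O atom = 8.
With 8 = 4·2 π electrons, Hückel's rule classifies the planar ring as antiaromatic.

Antiaromatic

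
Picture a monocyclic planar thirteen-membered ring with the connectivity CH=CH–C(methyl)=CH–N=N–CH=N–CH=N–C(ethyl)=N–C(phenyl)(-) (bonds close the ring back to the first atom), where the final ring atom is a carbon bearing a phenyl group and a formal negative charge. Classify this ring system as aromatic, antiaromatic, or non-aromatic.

Every ring atom contributes a p orbital perpendicular to the ring (every atom in a ring double bond is sp² and brings one electron to the p orbital; the doubly-bonded nitrogens are pyridine-type — their lone pairs lie in the ring plane, leaving one electron in the p orbital; the carbanion's lone pair occupies the p orbital), so the π system is cyclic and fully conjugated.
Counting π electrons: 6 × 2 = 12 from the double-bond units + 2 from the C(phenyl)(-) atom = 14.
With 14 π electrons (n = 3), the Hückel 4n+2 condition holds.

Aromatic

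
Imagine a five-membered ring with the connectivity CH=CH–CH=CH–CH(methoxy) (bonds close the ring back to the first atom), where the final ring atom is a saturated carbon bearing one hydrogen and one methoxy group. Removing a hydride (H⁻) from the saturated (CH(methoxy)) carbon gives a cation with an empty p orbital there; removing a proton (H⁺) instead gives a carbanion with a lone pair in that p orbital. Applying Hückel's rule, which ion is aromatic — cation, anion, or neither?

The anion

In both ions every ring atom is sp² and contributes a p orbital, so both rings are fully conjugated.
Cation: 2 × 2 + 0 = 4 π electrons → 4(1), antiaromatic.
Anion: 2 × 2 + 2 = 6 π electrons → 4(1)+2, aromatic.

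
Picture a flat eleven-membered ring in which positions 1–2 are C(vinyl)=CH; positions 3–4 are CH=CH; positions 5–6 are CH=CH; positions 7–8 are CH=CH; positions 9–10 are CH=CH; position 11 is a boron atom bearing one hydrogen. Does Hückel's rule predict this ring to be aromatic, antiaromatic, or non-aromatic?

All ring atoms are sp² and supply a p orbital to the ring (every atom in a ring double bond is sp² and brings one electron to the p orbital; the boron has an empty p orbital); the conjugation is uninterrupted.
Adding the contributions, 5 × 2 = 10 from the double-bond units + 0 from the BH atom = 10.
With 10 π electrons (n = 2), the Hückel 4n+2 condition holds.

Aromatic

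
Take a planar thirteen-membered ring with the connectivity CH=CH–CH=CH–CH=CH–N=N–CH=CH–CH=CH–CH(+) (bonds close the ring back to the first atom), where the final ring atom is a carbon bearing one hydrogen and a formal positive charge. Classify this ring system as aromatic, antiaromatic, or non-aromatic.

Antiaromatic

All ring atoms are sp² and supply a p orbital to the ring (every atom in a ring double bond is sp² and brings one electron to the p orbital; each =N– nitrogen is pyridine-type (lone pair in the sp² plane, one electron in the p orbital); the carbocation has an empty p orbital); the conjugation is uninterrupted.
Tallying contributions gives 6 × 2 = 12 from the double-bond units + 0 from the CH(+) atom = 12.
With 12 = 4·3 π electrons, Hückel's rule classifies the planar ring as antiaromatic.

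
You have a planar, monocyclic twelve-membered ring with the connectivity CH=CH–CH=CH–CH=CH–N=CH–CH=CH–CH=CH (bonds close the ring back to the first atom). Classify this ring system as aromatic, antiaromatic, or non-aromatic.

The p orbitals form a continuous loop: each doubly-bonded ring atom is sp² with one p-orbital electron; each =N– nitrogen is pyridine-type (lone pair in the sp² plane, one electron in the p orbital). The ring is fully conjugated.
Adding the contributions, 6 × 2 = 12 from the 6 double-bond units.
A 4n π count (12, n = 3) in a planar conjugated ring means antiaromatic.

Antiaromatic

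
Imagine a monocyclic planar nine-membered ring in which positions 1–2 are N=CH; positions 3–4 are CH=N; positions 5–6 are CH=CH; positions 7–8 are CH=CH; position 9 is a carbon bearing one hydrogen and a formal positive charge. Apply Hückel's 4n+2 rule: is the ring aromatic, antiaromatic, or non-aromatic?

Antiaromatic

The p orbitals form a continuous loop: each doubly-bonded ring atom is sp² with one p-orbital electron; the doubly-bonded nitrogens are pyridine-type — their lone pairs lie in the ring plane, leaving one electron in the p orbital; the carbocation has an empty p orbital. The ring is fully conjugated.
Tallying contributions gives 4 × 2 = 8 from the double-bond units + 0 from the CH(+) atom = 8.
8 = 4(2); a planar, fully conjugated 4n system is antiaromatic.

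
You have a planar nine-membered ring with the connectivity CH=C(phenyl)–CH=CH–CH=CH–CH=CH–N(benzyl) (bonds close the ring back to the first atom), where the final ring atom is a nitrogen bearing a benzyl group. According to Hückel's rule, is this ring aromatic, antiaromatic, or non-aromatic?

Check conjugation: each doubly-bonded ring atom is sp² with one p-orbital electron; the pyrrole-type nitrogen donates its lone pair from the p orbital — every position has a p orbital, so the cyclic π system is continuous.
Counting π electrons: 4 × 2 = 8 from the double-bond units + 2 from the N(benzyl) atom = 10.
That gives a 4n+2 count (10, n = 2).

Aromatic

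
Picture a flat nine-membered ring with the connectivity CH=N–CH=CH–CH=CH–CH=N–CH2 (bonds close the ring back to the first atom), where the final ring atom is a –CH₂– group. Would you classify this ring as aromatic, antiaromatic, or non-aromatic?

Because the tetrahedral CH₂ carbon is sp³ and has no p orbital in the ring π system at the CH2 position, the π system cannot extend all the way around the ring.
Without a continuous loop of overlapping p orbitals the Hückel electron count never comes into play.

Non-aromatic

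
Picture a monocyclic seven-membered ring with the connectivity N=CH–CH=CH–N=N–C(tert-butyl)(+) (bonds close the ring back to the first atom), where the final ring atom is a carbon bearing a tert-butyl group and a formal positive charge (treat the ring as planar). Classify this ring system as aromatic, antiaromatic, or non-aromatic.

Aromatic

Check conjugation: the double-bond atoms are sp², each contributing one p electron; the doubly-bonded nitrogens are pyridine-type — their lone pairs lie in the ring plane, leaving one electron in the p orbital; the carbocation has an empty p orbital — every position has a p orbital, so the cyclic π system is continuous.
Counting π electrons: 3 × 2 = 6 from the double-bond units + 0 from the C(tert-butyl)(+) atom = 6.
6 = 4(1) + 2, which satisfies Hückel's 4n+2 rule.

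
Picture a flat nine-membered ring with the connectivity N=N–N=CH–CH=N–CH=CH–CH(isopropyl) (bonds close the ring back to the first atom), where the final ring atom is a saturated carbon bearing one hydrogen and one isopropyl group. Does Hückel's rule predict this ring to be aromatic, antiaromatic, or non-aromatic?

Non-aromatic

Because that saturated carbon is sp³ and has no p orbital in the ring π system at the CH(isopropyl) position, the π system cannot extend all the way around the ring.
A ring that is not fully conjugated cannot be aromatic or antiaromatic regardless of its π-electron count.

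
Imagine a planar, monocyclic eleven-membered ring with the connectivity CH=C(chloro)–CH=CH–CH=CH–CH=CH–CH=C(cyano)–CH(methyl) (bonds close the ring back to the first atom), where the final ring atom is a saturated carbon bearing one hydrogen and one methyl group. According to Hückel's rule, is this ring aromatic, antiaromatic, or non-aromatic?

Because that saturated carbon is sp³ and has no p orbital in the ring π system at the CH(methyl) position, the π system cannot extend all the way around the ring.
Hückel's rule only applies to fully conjugated rings, so this one is simply non-aromatic.

Non-aromatic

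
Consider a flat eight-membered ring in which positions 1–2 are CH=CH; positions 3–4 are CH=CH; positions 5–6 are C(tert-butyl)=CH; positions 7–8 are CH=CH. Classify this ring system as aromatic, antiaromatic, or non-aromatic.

Check conjugation: the double-bond atoms are sp², each contributing one p electron — every position has a p orbital, so the cyclic π system is continuous.
Tallying contributions gives 4 × 2 = 8 from the 4 double-bond units.
A 4n π count (8, n = 2) in a planar conjugated ring means antiaromatic.

Antiaromatic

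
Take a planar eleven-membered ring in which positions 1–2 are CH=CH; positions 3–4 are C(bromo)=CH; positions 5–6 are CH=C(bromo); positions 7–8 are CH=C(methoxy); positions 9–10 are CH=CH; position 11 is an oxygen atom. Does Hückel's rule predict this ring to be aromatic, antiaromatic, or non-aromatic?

Every ring atom contributes a p orbital perpendicular to the ring (each doubly-bonded ring atom is sp² with one p-orbital electron; the oxygen donates one lone pair from its p orbital), so the π system is cyclic and fully conjugated.
π-electron count: 5 × 2 = 10 from the double-bond units + 2 from the O atom = 12.
With 12 = 4·3 π electrons, Hückel's rule classifies the planar ring as antiaromatic.

Antiaromatic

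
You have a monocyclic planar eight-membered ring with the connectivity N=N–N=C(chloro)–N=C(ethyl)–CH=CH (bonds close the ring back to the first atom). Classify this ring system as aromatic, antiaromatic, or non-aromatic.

All ring atoms are sp² and supply a p orbital to the ring (every atom in a ring double bond is sp² and brings one electron to the p orbital; the doubly-bonded nitrogens are pyridine-type — their lone pairs lie in the ring plane, leaving one electron in the p orbital); the conjugation is uninterrupted.
π-electron count: 4 × 2 = 8 from the 4 double-bond units.
8 = 4(2); a planar, fully conjugated 4n system is antiaromatic.

Antiaromatic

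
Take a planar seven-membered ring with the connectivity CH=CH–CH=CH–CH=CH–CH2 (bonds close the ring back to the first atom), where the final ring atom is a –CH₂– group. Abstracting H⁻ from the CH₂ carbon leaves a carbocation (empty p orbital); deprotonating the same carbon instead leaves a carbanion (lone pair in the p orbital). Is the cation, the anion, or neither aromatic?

In either ion the ring is fully conjugated: every atom, including the new sp² carbon, supplies a p orbital.
Cation: 3 × 2 + 0 = 6 π electrons → 4(1)+2, aromatic.
Anion: 3 × 2 + 2 = 8 π electrons → 4(2), antiaromatic.

The cation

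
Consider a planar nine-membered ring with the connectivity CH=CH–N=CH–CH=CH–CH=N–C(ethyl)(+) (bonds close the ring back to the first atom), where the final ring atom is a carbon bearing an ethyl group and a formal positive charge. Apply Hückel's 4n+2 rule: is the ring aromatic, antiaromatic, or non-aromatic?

Antiaromatic

All ring atoms are sp² and supply a p orbital to the ring (the double-bond atoms are sp², each contributing one p electron; each =N– nitrogen is pyridine-type (lone pair in the sp² plane, one electron in the p orbital); the carbocation has an empty p orbital); the conjugation is uninterrupted.
Counting π electrons: 4 × 2 = 8 from the double-bond units + 0 from the C(ethyl)(+) atom = 8.
With 8 = 4·2 π electrons, Hückel's rule classifies the planar ring as antiaromatic.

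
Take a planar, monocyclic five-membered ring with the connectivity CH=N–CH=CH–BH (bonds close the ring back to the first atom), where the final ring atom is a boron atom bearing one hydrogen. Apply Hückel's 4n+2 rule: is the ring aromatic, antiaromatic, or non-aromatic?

All ring atoms are sp² and supply a p orbital to the ring (the double-bond atoms are sp², each contributing one p electron; each sp² =N– keeps its lone pair in-plane and puts one electron into the π system; the boron has an empty p orbital); the conjugation is uninterrupted.
Tallying contributions gives 2 × 2 = 4 from the double-bond units + 0 from the BH atom = 4.
4 is a 4n count (n = 1), so the planar conjugated ring is antiaromatic.

Antiaromatic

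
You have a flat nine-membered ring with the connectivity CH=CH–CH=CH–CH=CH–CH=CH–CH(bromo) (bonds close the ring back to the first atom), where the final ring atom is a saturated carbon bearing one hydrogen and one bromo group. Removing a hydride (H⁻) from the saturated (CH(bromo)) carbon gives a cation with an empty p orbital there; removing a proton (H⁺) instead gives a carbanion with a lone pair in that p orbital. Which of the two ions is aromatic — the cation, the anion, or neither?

The anion

In either ion the ring is fully conjugated: every atom, including the new sp² carbon, supplies a p orbital.
Cation: 4 × 2 + 0 = 8 π electrons → 4(2), antiaromatic.
Anion: 4 × 2 + 2 = 10 π electrons → 4(2)+2, aromatic.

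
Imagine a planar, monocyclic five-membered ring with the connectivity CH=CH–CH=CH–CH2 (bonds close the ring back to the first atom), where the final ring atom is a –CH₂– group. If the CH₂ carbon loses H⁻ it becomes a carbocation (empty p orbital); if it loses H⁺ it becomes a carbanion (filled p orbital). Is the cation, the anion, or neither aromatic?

The anion

Once that carbon is sp², every ring atom has a p orbital and both ions are fully conjugated.
Cation: 2 × 2 + 0 = 4 π electrons → 4(1), antiaromatic.
Anion: 2 × 2 + 2 = 6 π electrons → 4(1)+2, aromatic.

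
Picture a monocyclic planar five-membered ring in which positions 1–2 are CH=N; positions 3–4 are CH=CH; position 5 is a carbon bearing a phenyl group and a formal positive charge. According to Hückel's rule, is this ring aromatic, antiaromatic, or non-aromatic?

Antiaromatic

All ring atoms are sp² and supply a p orbital to the ring (the double-bond atoms are sp², each contributing one p electron; each sp² =N– keeps its lone pair in-plane and puts one electron into the π system; the carbocation has an empty p orbital); the conjugation is uninterrupted.
Counting π electrons: 2 × 2 = 4 from the double-bond units + 0 from the C(phenyl)(+) atom = 4.
A 4n π count (4, n = 1) in a planar conjugated ring means antiaromatic.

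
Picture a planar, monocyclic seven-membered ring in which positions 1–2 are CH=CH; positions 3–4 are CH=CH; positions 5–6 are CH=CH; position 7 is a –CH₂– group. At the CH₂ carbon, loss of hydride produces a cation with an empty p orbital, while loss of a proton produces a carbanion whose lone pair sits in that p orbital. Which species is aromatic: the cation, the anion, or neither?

Once that carbon is sp², every ring atom has a p orbital and both ions are fully conjugated.
Cation: 3 × 2 + 0 = 6 π electrons → 4(1)+2, aromatic.
Anion: 3 × 2 + 2 = 8 π electrons → 4(2), antiaromatic.

The cation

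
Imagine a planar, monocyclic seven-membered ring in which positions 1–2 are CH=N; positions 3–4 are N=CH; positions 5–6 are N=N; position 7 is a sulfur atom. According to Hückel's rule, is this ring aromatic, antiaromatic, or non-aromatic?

Check conjugation: each doubly-bonded ring atom is sp² with one p-orbital electron; the doubly-bonded nitrogens are pyridine-type — their lone pairs lie in the ring plane, leaving one electron in the p orbital; the sulfur donates one lone pair from its p orbital — every position has a p orbital, so the cyclic π system is continuous.
Adding the contributions, 3 × 2 = 6 from the double-bond units + 2 from the S atom = 8.
8 = 4(2); a planar, fully conjugated 4n system is antiaromatic.

Antiaromatic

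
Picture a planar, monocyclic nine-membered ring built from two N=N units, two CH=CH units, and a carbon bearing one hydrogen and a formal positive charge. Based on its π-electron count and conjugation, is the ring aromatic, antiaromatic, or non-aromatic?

All ring atoms are sp² and supply a p orbital to the ring (every atom in a ring double bond is sp² and brings one electron to the p orbital; each =N– nitrogen is pyridine-type (lone pair in the sp² plane, one electron in the p orbital); the carbocation has an empty p orbital); the conjugation is uninterrupted.
π-electron count: 4 × 2 = 8 from the double-bond units + 0 from the CH(+) atom = 8.
8 = 4(2); a planar, fully conjugated 4n system is antiaromatic.

Antiaromatic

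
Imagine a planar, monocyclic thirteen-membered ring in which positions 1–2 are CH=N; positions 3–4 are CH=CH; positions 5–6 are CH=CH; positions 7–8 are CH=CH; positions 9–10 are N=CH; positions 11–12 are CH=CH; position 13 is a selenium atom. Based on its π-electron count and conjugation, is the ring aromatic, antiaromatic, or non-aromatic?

Aromatic

Check conjugation: the double-bond atoms are sp², each contributing one p electron; each sp² =N– keeps its lone pair in-plane and puts one electron into the π system; the selenium donates one lone pair from its p orbital — every position has a p orbital, so the cyclic π system is continuous.
Counting π electrons: 6 × 2 = 12 from the double-bond units + 2 from the Se atom = 14.
With 14 π electrons (n = 3), the Hückel 4n+2 condition holds.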